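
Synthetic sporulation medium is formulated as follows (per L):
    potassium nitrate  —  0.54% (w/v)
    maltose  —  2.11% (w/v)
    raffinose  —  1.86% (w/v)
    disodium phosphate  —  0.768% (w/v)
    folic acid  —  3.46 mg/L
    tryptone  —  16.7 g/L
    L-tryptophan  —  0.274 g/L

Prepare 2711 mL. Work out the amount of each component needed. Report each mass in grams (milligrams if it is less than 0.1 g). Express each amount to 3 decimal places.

Working volume: 2711 mL = 2.711 L.
potassium nitrate: 0.54 g per 100 mL × 2711 mL ÷ 100 = 14.639 g
maltose: 2.11% w/v = 21.1 g/L → 21.1 × 2.711 L = 57.202 g
raffinose: 1.86 g per 100 mL × 2711 mL ÷ 100 = 50.425 g
disodium phosphate: 0.768 g per 100 mL × 2711 mL ÷ 100 = 20.820 g
folic acid: 3.46 mg/L × 2.711 L = 9.380 mg
tryptone: 16.7 g/L × 2.711 L = 45.274 g
L-tryptophan: 0.274 g/L × 2.711 L = 0.743 g

potassium nitrate 14.639 g; maltose 57.202 g; raffinose 50.425 g; disodium phosphate 20.820 g; folic acid 9.380 mg; tryptone 45.274 g; L-tryptophan 0.743 g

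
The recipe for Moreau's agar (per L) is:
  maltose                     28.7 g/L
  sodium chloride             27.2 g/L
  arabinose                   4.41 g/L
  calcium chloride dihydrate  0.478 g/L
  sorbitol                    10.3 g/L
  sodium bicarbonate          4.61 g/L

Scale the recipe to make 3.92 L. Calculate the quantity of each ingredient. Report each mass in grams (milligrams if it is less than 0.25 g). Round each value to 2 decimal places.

Scale factor relative to 1 L: 3.92.
maltose: 28.7 g/L × 3.92 L = 112.50 g
sodium chloride: 27.2 g/L × 3.92 L = 106.62 g
arabinose: 4.41 g/L × 3.92 L = 17.29 g
calcium chloride dihydrate: 0.478 g/L × 3.92 L = 1.87 g
sorbitol: 10.3 g/L × 3.92 L = 40.38 g
sodium bicarbonate: 4.61 g/L × 3.92 L = 18.07 g

maltose 112.50 g; sodium chloride 106.62 g; arabinose 17.29 g; calcium chloride dihydrate 1.87 g; sorbitol 40.38 g; sodium bicarbonate 18.07 g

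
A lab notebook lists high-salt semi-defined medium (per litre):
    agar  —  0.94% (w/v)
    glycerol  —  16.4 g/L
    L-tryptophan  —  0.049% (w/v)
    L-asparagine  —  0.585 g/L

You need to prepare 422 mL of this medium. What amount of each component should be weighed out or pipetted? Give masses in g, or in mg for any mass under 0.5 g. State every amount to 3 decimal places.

agar 3.967 g; glycerol 6.921 g; L-tryptophan 206.780 mg; L-asparagine 246.870 mg

Working volume: 422 mL = 0.422 L.
agar: 0.94 g per 100 mL × 422 mL ÷ 100 = 3.967 g
glycerol: 16.4 g/L × 0.422 L = 6.921 g
L-tryptophan: 0.049 g per 100 mL × 422 mL ÷ 100 = 0.20678 g = 206.780 mg
L-asparagine: 0.585 g/L × 0.422 L = 0.24687 g = 246.870 mg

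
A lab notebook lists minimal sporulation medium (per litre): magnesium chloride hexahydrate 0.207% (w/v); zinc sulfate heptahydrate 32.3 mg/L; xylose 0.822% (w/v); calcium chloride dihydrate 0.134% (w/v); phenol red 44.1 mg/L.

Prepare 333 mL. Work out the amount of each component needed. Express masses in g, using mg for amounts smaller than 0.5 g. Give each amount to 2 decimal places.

magnesium chloride hexahydrate 0.69 g; zinc sulfate heptahydrate 10.76 mg; xylose 2.74 g; calcium chloride dihydrate 446.22 mg; phenol red 14.69 mg

Scale factor relative to 1 L: 0.333.
magnesium chloride hexahydrate: 0.207% w/v = 2.07 g/L → 2.07 × 0.333 L = 0.69 g
zinc sulfate heptahydrate: 32.3 mg/L × 0.333 L = 10.76 mg
xylose: 0.822% w/v = 8.22 g/L → 8.22 × 0.333 L = 2.74 g
calcium chloride dihydrate: 0.134 g per 100 mL × 333 mL ÷ 100 = 0.44622 g = 446.22 mg
phenol red: 44.1 mg/L × 0.333 L = 14.69 mg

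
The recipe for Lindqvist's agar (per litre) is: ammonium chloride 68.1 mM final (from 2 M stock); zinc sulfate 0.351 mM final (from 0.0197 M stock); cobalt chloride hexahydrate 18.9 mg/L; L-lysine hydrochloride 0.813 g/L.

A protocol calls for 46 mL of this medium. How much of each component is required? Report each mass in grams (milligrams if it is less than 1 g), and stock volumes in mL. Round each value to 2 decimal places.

Working volume: 46 mL = 0.046 L.
ammonium chloride: V = C2·V2/C1 = 68.1 mM × 46 mL ÷ 2000 mM = 1.57 mL
zinc sulfate: V = C2·V2/C1 = 0.351 mM × 46 mL ÷ 19.7 mM = 0.82 mL
cobalt chloride hexahydrate: 18.9 mg/L × 0.046 L = 0.87 mg
L-lysine hydrochloride: 0.813 g/L × 0.046 L = 0.037398 g = 37.40 mg

ammonium chloride 1.57 mL; zinc sulfate 0.82 mL; cobalt chloride hexahydrate 0.87 mg; L-lysine hydrochloride 37.40 mg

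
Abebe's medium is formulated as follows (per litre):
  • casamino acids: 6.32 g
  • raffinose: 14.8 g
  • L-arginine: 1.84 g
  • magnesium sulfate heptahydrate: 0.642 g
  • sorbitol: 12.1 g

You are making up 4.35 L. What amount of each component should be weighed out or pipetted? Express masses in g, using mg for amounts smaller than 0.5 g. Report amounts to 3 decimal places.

casamino acids 27.492 g; raffinose 64.380 g; L-arginine 8.004 g; magnesium sulfate heptahydrate 2.793 g; sorbitol 52.635 g

Ratio of target to recipe volume: 4350 / 1000 = 4.35.
casamino acids: 6.32 g × (4350 mL / 1000 mL) = 27.492 g
raffinose: 14.8 g × (4350 mL / 1000 mL) = 64.380 g
L-arginine: 1.84 g × (4350 mL / 1000 mL) = 8.004 g
magnesium sulfate heptahydrate: 0.642 g × (4350 mL / 1000 mL) = 2.793 g
sorbitol: 12.1 g × (4350 mL / 1000 mL) = 52.635 g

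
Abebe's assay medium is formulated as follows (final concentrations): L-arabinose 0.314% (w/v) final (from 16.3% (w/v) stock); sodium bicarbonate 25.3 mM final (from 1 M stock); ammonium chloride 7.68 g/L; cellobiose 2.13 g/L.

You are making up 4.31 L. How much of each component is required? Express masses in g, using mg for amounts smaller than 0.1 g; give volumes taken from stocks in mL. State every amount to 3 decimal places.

Scale factor relative to 1 L: 4.31.
L-arabinose: dilute stock: 0.314% ÷ 16.3% × 4310 mL = 83.027 mL
sodium bicarbonate: dilute stock: 25.3 mM × 4310 mL ÷ 1000 mM = 109.043 mL
ammonium chloride: 7.68 g/L × 4.31 L = 33.101 g
cellobiose: 2.13 g/L × 4.31 L = 9.180 g

L-arabinose 83.027 mL; sodium bicarbonate 109.043 mL; ammonium chloride 33.101 g; cellobiose 9.180 g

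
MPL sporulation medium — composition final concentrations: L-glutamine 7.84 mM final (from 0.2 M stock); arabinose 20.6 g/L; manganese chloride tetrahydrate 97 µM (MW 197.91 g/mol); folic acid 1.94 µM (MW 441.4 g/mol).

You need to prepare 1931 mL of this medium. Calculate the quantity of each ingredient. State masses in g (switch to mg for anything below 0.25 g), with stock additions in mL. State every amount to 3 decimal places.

L-glutamine 75.695 mL; arabinose 39.779 g; manganese chloride tetrahydrate 37.070 mg; folic acid 1.654 mg

Scale factor relative to 1 L: 1.931.
L-glutamine: C1V1 = C2V2 → 7.84 mM × 1931 mL ÷ 200 mM = 75.695 mL
arabinose: 20.6 g/L × 1.931 L = 39.779 g
manganese chloride tetrahydrate: 97 µmol/L × 197.91 g/mol × 1.931 L ÷ 1000 = 37.070 mg
folic acid: 1.94 µmol/L × 441.4 g/mol × 1.931 L ÷ 1000 = 1.654 mg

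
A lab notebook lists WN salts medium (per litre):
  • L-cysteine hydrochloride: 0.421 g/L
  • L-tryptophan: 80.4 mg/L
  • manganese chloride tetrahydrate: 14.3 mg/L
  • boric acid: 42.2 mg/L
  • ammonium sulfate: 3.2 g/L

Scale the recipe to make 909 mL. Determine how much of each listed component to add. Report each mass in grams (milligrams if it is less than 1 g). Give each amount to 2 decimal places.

Working volume: 909 mL = 0.909 L.
L-cysteine hydrochloride: 0.421 g/L × 0.909 L = 0.382689 g = 382.69 mg
L-tryptophan: 80.4 mg/L × 0.909 L = 73.08 mg
manganese chloride tetrahydrate: 14.3 mg/L × 0.909 L = 13.00 mg
boric acid: 42.2 mg/L × 0.909 L = 38.36 mg
ammonium sulfate: 3.2 g/L × 0.909 L = 2.91 g

L-cysteine hydrochloride 382.69 mg; L-tryptophan 73.08 mg; manganese chloride tetrahydrate 13.00 mg; boric acid 38.36 mg; ammonium sulfate 2.91 g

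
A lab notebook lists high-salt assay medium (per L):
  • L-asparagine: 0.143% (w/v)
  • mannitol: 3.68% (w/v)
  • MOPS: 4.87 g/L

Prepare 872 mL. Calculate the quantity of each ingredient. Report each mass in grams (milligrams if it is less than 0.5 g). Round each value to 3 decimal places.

Working volume: 872 mL = 0.872 L.
L-asparagine: 0.143% w/v = 1.43 g/L → 1.43 × 0.872 L = 1.247 g
mannitol: 3.68% w/v = 36.8 g/L → 36.8 × 0.872 L = 32.090 g
MOPS: 4.87 g/L × 0.872 L = 4.247 g

L-asparagine 1.247 g; mannitol 32.090 g; MOPS 4.247 g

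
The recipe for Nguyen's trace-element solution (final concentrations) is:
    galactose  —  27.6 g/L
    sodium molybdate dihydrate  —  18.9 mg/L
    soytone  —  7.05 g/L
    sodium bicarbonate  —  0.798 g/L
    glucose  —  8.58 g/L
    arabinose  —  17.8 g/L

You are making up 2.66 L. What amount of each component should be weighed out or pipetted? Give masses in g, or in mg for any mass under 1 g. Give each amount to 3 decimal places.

Working volume: 2.66 L.
galactose: 27.6 g/L × 2.66 L = 73.416 g
sodium molybdate dihydrate: 18.9 mg/L × 2.66 L = 50.274 mg
soytone: 7.05 g/L × 2.66 L = 18.753 g
sodium bicarbonate: 0.798 g/L × 2.66 L = 2.123 g
glucose: 8.58 g/L × 2.66 L = 22.823 g
arabinose: 17.8 g/L × 2.66 L = 47.348 g

galactose 73.416 g; sodium molybdate dihydrate 50.274 mg; soytone 18.753 g; sodium bicarbonate 2.123 g; glucose 22.823 g; arabinose 47.348 g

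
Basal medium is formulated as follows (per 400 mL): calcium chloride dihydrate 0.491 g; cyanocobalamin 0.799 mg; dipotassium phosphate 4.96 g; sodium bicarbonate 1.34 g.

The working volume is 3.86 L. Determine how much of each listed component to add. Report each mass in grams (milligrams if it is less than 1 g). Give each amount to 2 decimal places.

Ratio of target to recipe volume: 3860 / 400 = 9.65.
calcium chloride dihydrate: 0.491 g × (3860 mL / 400 mL) = 4.74 g
cyanocobalamin: 0.799 mg × (3860 mL / 400 mL) = 7.71 mg
dipotassium phosphate: 4.96 g × (3860 mL / 400 mL) = 47.86 g
sodium bicarbonate: 1.34 g × (3860 mL / 400 mL) = 12.93 g

calcium chloride dihydrate 4.74 g; cyanocobalamin 7.71 mg; dipotassium phosphate 47.86 g; sodium bicarbonate 12.93 g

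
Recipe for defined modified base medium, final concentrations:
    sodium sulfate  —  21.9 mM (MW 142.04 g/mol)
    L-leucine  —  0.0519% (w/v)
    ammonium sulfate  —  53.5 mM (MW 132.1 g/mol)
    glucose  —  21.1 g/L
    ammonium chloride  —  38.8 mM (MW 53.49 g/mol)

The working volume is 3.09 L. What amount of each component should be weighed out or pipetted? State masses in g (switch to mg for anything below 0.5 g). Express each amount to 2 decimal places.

sodium sulfate 9.61 g; L-leucine 1.60 g; ammonium sulfate 21.84 g; glucose 65.20 g; ammonium chloride 6.41 g

Scale factor relative to 1 L: 3.09.
sodium sulfate: 21.9 mmol/L × 142.04 g/mol × 3.09 L ÷ 1000 = 9.61 g
L-leucine: 0.0519 g per 100 mL × 3090 mL ÷ 100 = 1.60 g
ammonium sulfate: 53.5 mmol/L × 132.1 g/mol × 3.09 L ÷ 1000 = 21.84 g
glucose: 21.1 g/L × 3.09 L = 65.20 g
ammonium chloride: 38.8 mmol/L × 53.49 g/mol × 3.09 L ÷ 1000 = 6.41 g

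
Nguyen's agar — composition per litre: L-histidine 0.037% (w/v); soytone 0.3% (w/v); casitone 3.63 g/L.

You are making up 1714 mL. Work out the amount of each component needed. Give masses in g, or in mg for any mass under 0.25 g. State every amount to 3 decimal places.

Target volume = 1714 mL = 1.714 L.
L-histidine: 0.037 g per 100 mL × 1714 mL ÷ 100 = 0.634 g
soytone: 0.3 g per 100 mL × 1714 mL ÷ 100 = 5.142 g
casitone: 3.63 g/L × 1.714 L = 6.222 g

L-histidine 0.634 g; soytone 5.142 g; casitone 6.222 g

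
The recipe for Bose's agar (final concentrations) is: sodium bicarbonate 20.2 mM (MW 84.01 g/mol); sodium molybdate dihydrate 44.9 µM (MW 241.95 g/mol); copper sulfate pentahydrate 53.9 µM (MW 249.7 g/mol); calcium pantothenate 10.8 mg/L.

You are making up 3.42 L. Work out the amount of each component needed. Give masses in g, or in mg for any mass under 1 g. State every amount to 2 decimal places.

Scale factor relative to 1 L: 3.42.
sodium bicarbonate: 20.2 mmol/L × 84.01 g/mol × 3.42 L ÷ 1000 = 5.80 g
sodium molybdate dihydrate: 44.9 µmol/L × 241.95 g/mol × 3.42 L ÷ 1000 = 37.15 mg
copper sulfate pentahydrate: 53.9 µmol/L × 249.7 g/mol × 3.42 L ÷ 1000 = 46.03 mg
calcium pantothenate: 10.8 mg/L × 3.42 L = 36.94 mg

sodium bicarbonate 5.80 g; sodium molybdate dihydrate 37.15 mg; copper sulfate pentahydrate 46.03 mg; calcium pantothenate 36.94 mg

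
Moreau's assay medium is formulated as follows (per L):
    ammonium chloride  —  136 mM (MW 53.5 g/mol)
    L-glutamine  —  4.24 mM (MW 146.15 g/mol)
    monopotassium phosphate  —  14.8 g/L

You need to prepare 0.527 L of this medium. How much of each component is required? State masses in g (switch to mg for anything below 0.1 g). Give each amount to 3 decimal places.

Working volume: 0.527 L.
ammonium chloride: 136 mmol/L × 53.5 g/mol × 0.527 L ÷ 1000 = 3.834 g
L-glutamine: 4.24 mmol/L × 146.15 g/mol × 0.527 L ÷ 1000 = 0.327 g
monopotassium phosphate: 14.8 g/L × 0.527 L = 7.800 g

ammonium chloride 3.834 g; L-glutamine 0.327 g; monopotassium phosphate 7.800 g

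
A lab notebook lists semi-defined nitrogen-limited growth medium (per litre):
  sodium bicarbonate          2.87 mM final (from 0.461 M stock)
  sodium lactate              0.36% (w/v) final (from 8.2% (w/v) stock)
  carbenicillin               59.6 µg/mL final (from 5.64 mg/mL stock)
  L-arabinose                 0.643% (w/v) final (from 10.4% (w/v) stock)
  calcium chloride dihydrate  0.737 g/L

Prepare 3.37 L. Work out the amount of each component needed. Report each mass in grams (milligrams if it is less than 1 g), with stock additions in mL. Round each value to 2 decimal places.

Working volume: 3.37 L.
sodium bicarbonate: V = C2·V2/C1 = 2.87 mM × 3370 mL ÷ 461 mM = 20.98 mL
sodium lactate: C1V1 = C2V2 → 0.36% ÷ 8.2% × 3370 mL = 147.95 mL
carbenicillin: dilute stock: 59.6 µg/mL × 3370 mL ÷ 5640 µg/mL = 35.61 mL
L-arabinose: C1V1 = C2V2 → 0.643% ÷ 10.4% × 3370 mL = 208.36 mL
calcium chloride dihydrate: 0.737 g/L × 3.37 L = 2.48 g

sodium bicarbonate 20.98 mL; sodium lactate 147.95 mL; carbenicillin 35.61 mL; L-arabinose 208.36 mL; calcium chloride dihydrate 2.48 g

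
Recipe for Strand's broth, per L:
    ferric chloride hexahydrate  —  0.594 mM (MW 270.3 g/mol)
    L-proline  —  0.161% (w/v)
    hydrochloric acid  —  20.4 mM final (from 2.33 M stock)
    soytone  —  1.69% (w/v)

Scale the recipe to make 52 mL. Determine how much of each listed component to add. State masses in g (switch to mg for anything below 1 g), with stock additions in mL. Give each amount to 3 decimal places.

Working volume: 52 mL = 0.052 L.
ferric chloride hexahydrate: 0.594 mmol/L × 270.3 mg/mmol × 0.052 L = 8.349 mg
L-proline: 0.161% w/v = 1.61 g/L → 1.61 × 0.052 L = 0.08372 g = 83.720 mg
hydrochloric acid: V = C2·V2/C1 = 20.4 mM × 52 mL ÷ 2330 mM = 0.455 mL
soytone: 1.69% w/v = 16.9 g/L → 16.9 × 0.052 L = 0.8788 g = 878.800 mg

ferric chloride hexahydrate 8.349 mg; L-proline 83.720 mg; hydrochloric acid 0.455 mL; soytone 878.800 mg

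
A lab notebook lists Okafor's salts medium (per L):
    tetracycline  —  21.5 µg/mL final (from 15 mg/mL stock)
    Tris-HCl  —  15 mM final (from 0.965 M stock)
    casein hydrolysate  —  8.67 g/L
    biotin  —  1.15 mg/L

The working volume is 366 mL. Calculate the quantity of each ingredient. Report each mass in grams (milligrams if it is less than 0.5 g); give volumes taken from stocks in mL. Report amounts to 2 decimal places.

tetracycline 0.52 mL; Tris-HCl 5.69 mL; casein hydrolysate 3.17 g; biotin 0.42 mg

Target volume = 366 mL = 0.366 L.
tetracycline: C1V1 = C2V2 → 21.5 µg/mL × 366 mL ÷ 15000 µg/mL = 0.52 mL
Tris-HCl: C1V1 = C2V2 → 15 mM × 366 mL ÷ 965 mM = 5.69 mL
casein hydrolysate: 8.67 g/L × 0.366 L = 3.17 g
biotin: 1.15 mg/L × 0.366 L = 0.42 mg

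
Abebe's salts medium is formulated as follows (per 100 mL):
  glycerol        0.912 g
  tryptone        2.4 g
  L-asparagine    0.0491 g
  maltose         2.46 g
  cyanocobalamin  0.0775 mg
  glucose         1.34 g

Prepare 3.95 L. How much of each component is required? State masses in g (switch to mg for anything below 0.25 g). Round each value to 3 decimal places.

Ratio of target to recipe volume: 3950 / 100 = 39.5.
glycerol: 0.912 g × (3950 mL / 100 mL) = 36.024 g
tryptone: 2.4 g × (3950 mL / 100 mL) = 94.800 g
L-asparagine: 0.0491 g × (3950 mL / 100 mL) = 1.939 g
maltose: 2.46 g × (3950 mL / 100 mL) = 97.170 g
cyanocobalamin: 0.0775 mg × (3950 mL / 100 mL) = 3.061 mg
glucose: 1.34 g × (3950 mL / 100 mL) = 52.930 g

glycerol 36.024 g; tryptone 94.800 g; L-asparagine 1.939 g; maltose 97.170 g; cyanocobalamin 3.061 mg; glucose 52.930 g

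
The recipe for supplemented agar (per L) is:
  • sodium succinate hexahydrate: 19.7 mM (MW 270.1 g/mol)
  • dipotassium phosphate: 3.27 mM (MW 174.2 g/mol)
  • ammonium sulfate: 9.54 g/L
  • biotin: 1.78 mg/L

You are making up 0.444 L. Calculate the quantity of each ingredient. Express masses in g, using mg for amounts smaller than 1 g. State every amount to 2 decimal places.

sodium succinate hexahydrate 2.36 g; dipotassium phosphate 252.92 mg; ammonium sulfate 4.24 g; biotin 0.79 mg

Working volume: 0.444 L.
sodium succinate hexahydrate: 19.7 mmol/L × 270.1 g/mol × 0.444 L ÷ 1000 = 2.36 g
dipotassium phosphate: 3.27 mmol/L × 174.2 mg/mmol × 0.444 L = 252.92 mg
ammonium sulfate: 9.54 g/L × 0.444 L = 4.24 g
biotin: 1.78 mg/L × 0.444 L = 0.79 mg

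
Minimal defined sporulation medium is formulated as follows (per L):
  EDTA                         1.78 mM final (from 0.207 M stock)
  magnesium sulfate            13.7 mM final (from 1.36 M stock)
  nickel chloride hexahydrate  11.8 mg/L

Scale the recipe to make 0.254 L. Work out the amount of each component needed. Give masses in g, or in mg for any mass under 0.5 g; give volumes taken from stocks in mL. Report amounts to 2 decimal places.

Working volume: 0.254 L.
EDTA: dilute stock: 1.78 mM × 254 mL ÷ 207 mM = 2.18 mL
magnesium sulfate: dilute stock: 13.7 mM × 254 mL ÷ 1360 mM = 2.56 mL
nickel chloride hexahydrate: 11.8 mg/L × 0.254 L = 3.00 mg

EDTA 2.18 mL; magnesium sulfate 2.56 mL; nickel chloride hexahydrate 3.00 mg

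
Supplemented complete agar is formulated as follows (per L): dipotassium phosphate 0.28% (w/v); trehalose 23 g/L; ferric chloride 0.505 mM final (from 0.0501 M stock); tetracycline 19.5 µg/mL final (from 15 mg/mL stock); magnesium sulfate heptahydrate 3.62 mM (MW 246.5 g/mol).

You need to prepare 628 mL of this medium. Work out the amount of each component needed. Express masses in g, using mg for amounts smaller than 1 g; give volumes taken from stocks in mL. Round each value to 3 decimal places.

dipotassium phosphate 1.758 g; trehalose 14.444 g; ferric chloride 6.330 mL; tetracycline 0.816 mL; magnesium sulfate heptahydrate 560.383 mg

Working volume: 628 mL = 0.628 L.
dipotassium phosphate: 0.28% w/v = 2.8 g/L → 2.8 × 0.628 L = 1.758 g
trehalose: 23 g/L × 0.628 L = 14.444 g
ferric chloride: dilute stock: 0.505 mM × 628 mL ÷ 50.1 mM = 6.330 mL
tetracycline: V = C2·V2/C1 = 19.5 µg/mL × 628 mL ÷ 15000 µg/mL = 0.816 mL
magnesium sulfate heptahydrate: 3.62 mmol/L × 246.5 mg/mmol × 0.628 L = 560.383 mg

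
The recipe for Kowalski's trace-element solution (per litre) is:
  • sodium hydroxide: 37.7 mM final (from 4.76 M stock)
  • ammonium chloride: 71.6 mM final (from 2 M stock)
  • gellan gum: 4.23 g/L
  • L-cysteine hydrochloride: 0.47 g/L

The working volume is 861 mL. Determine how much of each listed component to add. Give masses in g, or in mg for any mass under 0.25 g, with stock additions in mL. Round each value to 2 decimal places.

Working volume: 861 mL = 0.861 L.
sodium hydroxide: dilute stock: 37.7 mM × 861 mL ÷ 4760 mM = 6.82 mL
ammonium chloride: V = C2·V2/C1 = 71.6 mM × 861 mL ÷ 2000 mM = 30.82 mL
gellan gum: 4.23 g/L × 0.861 L = 3.64 g
L-cysteine hydrochloride: 0.47 g/L × 0.861 L = 0.40 g

sodium hydroxide 6.82 mL; ammonium chloride 30.82 mL; gellan gum 3.64 g; L-cysteine hydrochloride 0.40 g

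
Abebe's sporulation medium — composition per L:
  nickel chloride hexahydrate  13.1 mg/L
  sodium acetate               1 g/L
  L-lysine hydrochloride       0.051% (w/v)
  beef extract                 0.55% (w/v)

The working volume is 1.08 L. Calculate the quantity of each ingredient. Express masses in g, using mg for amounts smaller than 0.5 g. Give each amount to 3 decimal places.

nickel chloride hexahydrate 14.148 mg; sodium acetate 1.080 g; L-lysine hydrochloride 0.551 g; beef extract 5.940 g

Working volume: 1.08 L.
nickel chloride hexahydrate: 13.1 mg/L × 1.08 L = 14.148 mg
sodium acetate: 1 g/L × 1.08 L = 1.080 g
L-lysine hydrochloride: 0.051% w/v = 0.51 g/L → 0.51 × 1.08 L = 0.551 g
beef extract: 0.55 g per 100 mL × 1080 mL ÷ 100 = 5.940 g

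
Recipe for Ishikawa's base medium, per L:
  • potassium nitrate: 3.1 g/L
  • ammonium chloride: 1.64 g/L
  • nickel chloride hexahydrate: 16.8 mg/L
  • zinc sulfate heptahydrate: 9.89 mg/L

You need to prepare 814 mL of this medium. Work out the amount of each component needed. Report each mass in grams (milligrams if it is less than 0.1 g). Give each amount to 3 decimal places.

potassium nitrate 2.523 g; ammonium chloride 1.335 g; nickel chloride hexahydrate 13.675 mg; zinc sulfate heptahydrate 8.050 mg

Scale factor relative to 1 L: 0.814.
potassium nitrate: 3.1 g/L × 0.814 L = 2.523 g
ammonium chloride: 1.64 g/L × 0.814 L = 1.335 g
nickel chloride hexahydrate: 16.8 mg/L × 0.814 L = 13.675 mg
zinc sulfate heptahydrate: 9.89 mg/L × 0.814 L = 8.050 mg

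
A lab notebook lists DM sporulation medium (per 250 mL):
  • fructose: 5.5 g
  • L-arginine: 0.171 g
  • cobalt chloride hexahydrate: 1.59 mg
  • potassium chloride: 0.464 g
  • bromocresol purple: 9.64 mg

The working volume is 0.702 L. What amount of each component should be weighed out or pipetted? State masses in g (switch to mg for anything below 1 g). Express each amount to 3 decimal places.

fructose 15.444 g; L-arginine 480.168 mg; cobalt chloride hexahydrate 4.465 mg; potassium chloride 1.303 g; bromocresol purple 27.069 mg

Scale factor = 702 mL / 250 mL = 2.808.
fructose: 5.5 g × (702 mL / 250 mL) = 15.444 g
L-arginine: 0.171 g × (702 mL / 250 mL) = 0.480168 g = 480.168 mg
cobalt chloride hexahydrate: 1.59 mg × (702 mL / 250 mL) = 4.465 mg
potassium chloride: 0.464 g × (702 mL / 250 mL) = 1.303 g
bromocresol purple: 9.64 mg × (702 mL / 250 mL) = 27.069 mg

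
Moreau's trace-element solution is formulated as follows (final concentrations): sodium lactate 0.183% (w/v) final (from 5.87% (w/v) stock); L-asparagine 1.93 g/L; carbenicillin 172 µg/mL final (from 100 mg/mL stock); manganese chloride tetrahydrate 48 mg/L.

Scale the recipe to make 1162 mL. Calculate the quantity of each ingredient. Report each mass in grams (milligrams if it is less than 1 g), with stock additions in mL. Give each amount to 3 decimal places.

Working volume: 1162 mL = 1.162 L.
sodium lactate: V = C2·V2/C1 = 0.183% ÷ 5.87% × 1162 mL = 36.226 mL
L-asparagine: 1.93 g/L × 1.162 L = 2.243 g
carbenicillin: V = C2·V2/C1 = 172 µg/mL × 1162 mL ÷ 100000 µg/mL = 1.999 mL
manganese chloride tetrahydrate: 48 mg/L × 1.162 L = 55.776 mg

sodium lactate 36.226 mL; L-asparagine 2.243 g; carbenicillin 1.999 mL; manganese chloride tetrahydrate 55.776 mg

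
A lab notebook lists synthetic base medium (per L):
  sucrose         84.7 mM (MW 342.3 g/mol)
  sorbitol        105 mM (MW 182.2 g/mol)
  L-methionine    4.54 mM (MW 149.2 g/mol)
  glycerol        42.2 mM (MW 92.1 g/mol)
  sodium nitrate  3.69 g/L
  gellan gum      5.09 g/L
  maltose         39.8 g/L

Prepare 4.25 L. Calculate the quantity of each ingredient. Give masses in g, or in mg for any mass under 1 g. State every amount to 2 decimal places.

Scale factor relative to 1 L: 4.25.
sucrose: 84.7 mmol/L × 342.3 g/mol × 4.25 L ÷ 1000 = 123.22 g
sorbitol: 105 mmol/L × 182.2 g/mol × 4.25 L ÷ 1000 = 81.31 g
L-methionine: 4.54 mmol/L × 149.2 g/mol × 4.25 L ÷ 1000 = 2.88 g
glycerol: 42.2 mmol/L × 92.1 g/mol × 4.25 L ÷ 1000 = 16.52 g
sodium nitrate: 3.69 g/L × 4.25 L = 15.68 g
gellan gum: 5.09 g/L × 4.25 L = 21.63 g
maltose: 39.8 g/L × 4.25 L = 169.15 g

sucrose 123.22 g; sorbitol 81.31 g; L-methionine 2.88 g; glycerol 16.52 g; sodium nitrate 15.68 g; gellan gum 21.63 g; maltose 169.15 g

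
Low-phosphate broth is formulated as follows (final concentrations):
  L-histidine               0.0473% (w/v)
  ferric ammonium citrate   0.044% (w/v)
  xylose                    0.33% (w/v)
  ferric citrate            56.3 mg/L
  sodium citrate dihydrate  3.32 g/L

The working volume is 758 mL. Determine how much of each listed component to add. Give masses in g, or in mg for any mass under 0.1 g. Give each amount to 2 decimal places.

Working volume: 758 mL = 0.758 L.
L-histidine: 0.0473% w/v = 0.473 g/L → 0.473 × 0.758 L = 0.36 g
ferric ammonium citrate: 0.044 g per 100 mL × 758 mL ÷ 100 = 0.33 g
xylose: 0.33% w/v = 3.3 g/L → 3.3 × 0.758 L = 2.50 g
ferric citrate: 56.3 mg/L × 0.758 L = 42.68 mg
sodium citrate dihydrate: 3.32 g/L × 0.758 L = 2.52 g

L-histidine 0.36 g; ferric ammonium citrate 0.33 g; xylose 2.50 g; ferric citrate 42.68 mg; sodium citrate dihydrate 2.52 g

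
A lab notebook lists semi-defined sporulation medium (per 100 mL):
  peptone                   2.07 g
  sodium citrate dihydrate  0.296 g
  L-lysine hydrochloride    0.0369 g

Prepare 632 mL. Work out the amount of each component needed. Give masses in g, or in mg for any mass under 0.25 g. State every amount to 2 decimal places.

Scale factor = 632 mL / 100 mL = 6.32.
peptone: 2.07 g × (632 mL / 100 mL) = 13.08 g
sodium citrate dihydrate: 0.296 g × (632 mL / 100 mL) = 1.87 g
L-lysine hydrochloride: 0.0369 g × (632 mL / 100 mL) = 0.233208 g = 233.21 mg

peptone 13.08 g; sodium citrate dihydrate 1.87 g; L-lysine hydrochloride 233.21 mg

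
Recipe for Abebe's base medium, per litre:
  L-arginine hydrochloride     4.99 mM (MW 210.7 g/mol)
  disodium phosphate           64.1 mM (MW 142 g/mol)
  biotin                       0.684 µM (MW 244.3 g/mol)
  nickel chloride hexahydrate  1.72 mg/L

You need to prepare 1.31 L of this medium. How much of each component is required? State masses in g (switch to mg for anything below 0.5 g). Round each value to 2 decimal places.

Working volume: 1.31 L.
L-arginine hydrochloride: 4.99 mmol/L × 210.7 g/mol × 1.31 L ÷ 1000 = 1.38 g
disodium phosphate: 64.1 mmol/L × 142 g/mol × 1.31 L ÷ 1000 = 11.92 g
biotin: 0.684 µmol/L × 244.3 g/mol × 1.31 L ÷ 1000 = 0.22 mg
nickel chloride hexahydrate: 1.72 mg/L × 1.31 L = 2.25 mg

L-arginine hydrochloride 1.38 g; disodium phosphate 11.92 g; biotin 0.22 mg; nickel chloride hexahydrate 2.25 mg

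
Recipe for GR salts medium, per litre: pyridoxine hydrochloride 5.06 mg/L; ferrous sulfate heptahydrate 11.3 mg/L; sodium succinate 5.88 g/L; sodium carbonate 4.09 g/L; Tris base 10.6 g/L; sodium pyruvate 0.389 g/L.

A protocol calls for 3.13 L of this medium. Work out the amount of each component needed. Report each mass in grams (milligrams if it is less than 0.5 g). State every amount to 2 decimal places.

Working volume: 3.13 L.
pyridoxine hydrochloride: 5.06 mg/L × 3.13 L = 15.84 mg
ferrous sulfate heptahydrate: 11.3 mg/L × 3.13 L = 35.37 mg
sodium succinate: 5.88 g/L × 3.13 L = 18.40 g
sodium carbonate: 4.09 g/L × 3.13 L = 12.80 g
Tris base: 10.6 g/L × 3.13 L = 33.18 g
sodium pyruvate: 0.389 g/L × 3.13 L = 1.22 g

pyridoxine hydrochloride 15.84 mg; ferrous sulfate heptahydrate 35.37 mg; sodium succinate 18.40 g; sodium carbonate 12.80 g; Tris base 33.18 g; sodium pyruvate 1.22 g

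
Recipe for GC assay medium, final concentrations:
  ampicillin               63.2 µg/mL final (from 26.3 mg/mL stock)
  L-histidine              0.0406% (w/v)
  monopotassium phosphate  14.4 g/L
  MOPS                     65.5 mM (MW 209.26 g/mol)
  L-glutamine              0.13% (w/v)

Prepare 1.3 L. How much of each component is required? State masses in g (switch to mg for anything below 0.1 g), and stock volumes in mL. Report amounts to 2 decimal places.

Scale factor relative to 1 L: 1.3.
ampicillin: dilute stock: 63.2 µg/mL × 1300 mL ÷ 26300 µg/mL = 3.12 mL
L-histidine: 0.0406% w/v = 0.406 g/L → 0.406 × 1.3 L = 0.53 g
monopotassium phosphate: 14.4 g/L × 1.3 L = 18.72 g
MOPS: 65.5 mmol/L × 209.26 g/mol × 1.3 L ÷ 1000 = 17.82 g
L-glutamine: 0.13 g per 100 mL × 1300 mL ÷ 100 = 1.69 g

ampicillin 3.12 mL; L-histidine 0.53 g; monopotassium phosphate 18.72 g; MOPS 17.82 g; L-glutamine 1.69 g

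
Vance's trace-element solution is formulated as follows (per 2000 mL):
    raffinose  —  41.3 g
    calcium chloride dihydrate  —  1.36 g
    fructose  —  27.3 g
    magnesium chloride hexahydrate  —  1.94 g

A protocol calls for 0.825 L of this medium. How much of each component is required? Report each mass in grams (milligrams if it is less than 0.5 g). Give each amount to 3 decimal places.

Ratio of target to recipe volume: 825 / 2000 = 0.4125.
raffinose: 41.3 g × (825 mL / 2000 mL) = 17.036 g
calcium chloride dihydrate: 1.36 g × (825 mL / 2000 mL) = 0.561 g
fructose: 27.3 g × (825 mL / 2000 mL) = 11.261 g
magnesium chloride hexahydrate: 1.94 g × (825 mL / 2000 mL) = 0.800 g

raffinose 17.036 g; calcium chloride dihydrate 0.561 g; fructose 11.261 g; magnesium chloride hexahydrate 0.800 g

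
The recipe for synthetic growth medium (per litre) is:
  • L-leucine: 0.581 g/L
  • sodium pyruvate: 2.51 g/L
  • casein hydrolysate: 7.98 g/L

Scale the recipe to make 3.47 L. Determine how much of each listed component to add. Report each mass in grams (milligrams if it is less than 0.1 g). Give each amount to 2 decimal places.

Working volume: 3.47 L.
L-leucine: 0.581 g/L × 3.47 L = 2.02 g
sodium pyruvate: 2.51 g/L × 3.47 L = 8.71 g
casein hydrolysate: 7.98 g/L × 3.47 L = 27.69 g

L-leucine 2.02 g; sodium pyruvate 8.71 g; casein hydrolysate 27.69 g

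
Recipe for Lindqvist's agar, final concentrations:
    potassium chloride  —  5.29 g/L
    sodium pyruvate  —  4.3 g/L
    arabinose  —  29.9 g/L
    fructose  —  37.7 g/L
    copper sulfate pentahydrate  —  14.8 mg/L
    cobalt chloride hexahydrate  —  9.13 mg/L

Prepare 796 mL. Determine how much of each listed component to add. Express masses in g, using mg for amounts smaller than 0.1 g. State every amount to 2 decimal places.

Working volume: 796 mL = 0.796 L.
potassium chloride: 5.29 g/L × 0.796 L = 4.21 g
sodium pyruvate: 4.3 g/L × 0.796 L = 3.42 g
arabinose: 29.9 g/L × 0.796 L = 23.80 g
fructose: 37.7 g/L × 0.796 L = 30.01 g
copper sulfate pentahydrate: 14.8 mg/L × 0.796 L = 11.78 mg
cobalt chloride hexahydrate: 9.13 mg/L × 0.796 L = 7.27 mg

potassium chloride 4.21 g; sodium pyruvate 3.42 g; arabinose 23.80 g; fructose 30.01 g; copper sulfate pentahydrate 11.78 mg; cobalt chloride hexahydrate 7.27 mg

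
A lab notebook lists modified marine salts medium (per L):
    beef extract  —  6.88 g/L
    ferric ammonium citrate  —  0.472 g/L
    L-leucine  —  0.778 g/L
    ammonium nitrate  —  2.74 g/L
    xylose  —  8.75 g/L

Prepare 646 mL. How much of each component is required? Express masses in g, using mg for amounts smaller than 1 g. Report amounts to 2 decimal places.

Target volume = 646 mL = 0.646 L.
beef extract: 6.88 g/L × 0.646 L = 4.44 g
ferric ammonium citrate: 0.472 g/L × 0.646 L = 0.304912 g = 304.91 mg
L-leucine: 0.778 g/L × 0.646 L = 0.502588 g = 502.59 mg
ammonium nitrate: 2.74 g/L × 0.646 L = 1.77 g
xylose: 8.75 g/L × 0.646 L = 5.65 g

beef extract 4.44 g; ferric ammonium citrate 304.91 mg; L-leucine 502.59 mg; ammonium nitrate 1.77 g; xylose 5.65 g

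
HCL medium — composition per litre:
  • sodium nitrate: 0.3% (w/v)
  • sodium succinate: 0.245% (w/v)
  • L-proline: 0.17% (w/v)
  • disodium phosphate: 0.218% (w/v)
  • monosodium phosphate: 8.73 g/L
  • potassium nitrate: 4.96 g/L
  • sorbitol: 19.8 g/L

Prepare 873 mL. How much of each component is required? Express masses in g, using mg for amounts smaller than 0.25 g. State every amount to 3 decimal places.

sodium nitrate 2.619 g; sodium succinate 2.139 g; L-proline 1.484 g; disodium phosphate 1.903 g; monosodium phosphate 7.621 g; potassium nitrate 4.330 g; sorbitol 17.285 g

Scale factor relative to 1 L: 0.873.
sodium nitrate: 0.3 g per 100 mL × 873 mL ÷ 100 = 2.619 g
sodium succinate: 0.245 g per 100 mL × 873 mL ÷ 100 = 2.139 g
L-proline: 0.17 g per 100 mL × 873 mL ÷ 100 = 1.484 g
disodium phosphate: 0.218 g per 100 mL × 873 mL ÷ 100 = 1.903 g
monosodium phosphate: 8.73 g/L × 0.873 L = 7.621 g
potassium nitrate: 4.96 g/L × 0.873 L = 4.330 g
sorbitol: 19.8 g/L × 0.873 L = 17.285 g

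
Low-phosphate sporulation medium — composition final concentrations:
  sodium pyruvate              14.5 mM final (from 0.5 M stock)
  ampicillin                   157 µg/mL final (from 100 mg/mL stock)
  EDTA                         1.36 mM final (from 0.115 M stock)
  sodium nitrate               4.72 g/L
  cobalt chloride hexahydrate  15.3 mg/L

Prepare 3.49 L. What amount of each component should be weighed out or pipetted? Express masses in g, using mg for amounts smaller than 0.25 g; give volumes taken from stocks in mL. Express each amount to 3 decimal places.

Working volume: 3.49 L.
sodium pyruvate: dilute stock: 14.5 mM × 3490 mL ÷ 500 mM = 101.210 mL
ampicillin: dilute stock: 157 µg/mL × 3490 mL ÷ 100000 µg/mL = 5.479 mL
EDTA: C1V1 = C2V2 → 1.36 mM × 3490 mL ÷ 115 mM = 41.273 mL
sodium nitrate: 4.72 g/L × 3.49 L = 16.473 g
cobalt chloride hexahydrate: 15.3 mg/L × 3.49 L = 53.397 mg

sodium pyruvate 101.210 mL; ampicillin 5.479 mL; EDTA 41.273 mL; sodium nitrate 16.473 g; cobalt chloride hexahydrate 53.397 mg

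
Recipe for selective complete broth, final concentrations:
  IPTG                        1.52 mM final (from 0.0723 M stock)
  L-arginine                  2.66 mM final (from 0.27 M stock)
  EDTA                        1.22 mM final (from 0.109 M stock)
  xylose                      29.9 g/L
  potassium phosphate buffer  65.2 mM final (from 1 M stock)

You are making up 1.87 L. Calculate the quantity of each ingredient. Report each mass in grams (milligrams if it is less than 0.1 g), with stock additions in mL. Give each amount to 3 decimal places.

Working volume: 1.87 L.
IPTG: dilute stock: 1.52 mM × 1870 mL ÷ 72.3 mM = 39.314 mL
L-arginine: C1V1 = C2V2 → 2.66 mM × 1870 mL ÷ 270 mM = 18.423 mL
EDTA: dilute stock: 1.22 mM × 1870 mL ÷ 109 mM = 20.930 mL
xylose: 29.9 g/L × 1.87 L = 55.913 g
potassium phosphate buffer: dilute stock: 65.2 mM × 1870 mL ÷ 1000 mM = 121.924 mL

IPTG 39.314 mL; L-arginine 18.423 mL; EDTA 20.930 mL; xylose 55.913 g; potassium phosphate buffer 121.924 mL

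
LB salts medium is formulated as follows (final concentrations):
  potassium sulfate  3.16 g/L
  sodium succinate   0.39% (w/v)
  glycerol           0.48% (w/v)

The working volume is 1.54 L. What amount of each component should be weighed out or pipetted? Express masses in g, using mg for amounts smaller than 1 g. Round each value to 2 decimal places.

Scale factor relative to 1 L: 1.54.
potassium sulfate: 3.16 g/L × 1.54 L = 4.87 g
sodium succinate: 0.39 g per 100 mL × 1540 mL ÷ 100 = 6.01 g
glycerol: 0.48% w/v = 4.8 g/L → 4.8 × 1.54 L = 7.39 g

potassium sulfate 4.87 g; sodium succinate 6.01 g; glycerol 7.39 g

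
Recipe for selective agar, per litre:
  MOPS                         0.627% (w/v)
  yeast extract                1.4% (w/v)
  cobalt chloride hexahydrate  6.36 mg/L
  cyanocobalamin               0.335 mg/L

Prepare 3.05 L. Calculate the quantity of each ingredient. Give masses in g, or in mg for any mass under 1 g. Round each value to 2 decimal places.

Scale factor relative to 1 L: 3.05.
MOPS: 0.627% w/v = 6.27 g/L → 6.27 × 3.05 L = 19.12 g
yeast extract: 1.4% w/v = 14 g/L → 14 × 3.05 L = 42.70 g
cobalt chloride hexahydrate: 6.36 mg/L × 3.05 L = 19.40 mg
cyanocobalamin: 0.335 mg/L × 3.05 L = 1.02 mg

MOPS 19.12 g; yeast extract 42.70 g; cobalt chloride hexahydrate 19.40 mg; cyanocobalamin 1.02 mg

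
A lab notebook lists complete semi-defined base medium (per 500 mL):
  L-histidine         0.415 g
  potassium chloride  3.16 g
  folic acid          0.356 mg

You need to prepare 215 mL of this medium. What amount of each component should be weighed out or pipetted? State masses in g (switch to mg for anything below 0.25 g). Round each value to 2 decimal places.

Ratio of target to recipe volume: 215 / 500 = 0.43.
L-histidine: 0.415 g × (215 mL / 500 mL) = 0.17845 g = 178.45 mg
potassium chloride: 3.16 g × (215 mL / 500 mL) = 1.36 g
folic acid: 0.356 mg × (215 mL / 500 mL) = 0.15 mg

L-histidine 178.45 mg; potassium chloride 1.36 g; folic acid 0.15 mg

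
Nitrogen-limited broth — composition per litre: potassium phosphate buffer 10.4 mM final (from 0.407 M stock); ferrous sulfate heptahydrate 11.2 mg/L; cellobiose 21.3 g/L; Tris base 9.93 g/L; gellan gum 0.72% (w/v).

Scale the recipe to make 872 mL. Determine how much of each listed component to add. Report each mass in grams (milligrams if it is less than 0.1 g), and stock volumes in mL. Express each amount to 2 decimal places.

Scale factor relative to 1 L: 0.872.
potassium phosphate buffer: dilute stock: 10.4 mM × 872 mL ÷ 407 mM = 22.28 mL
ferrous sulfate heptahydrate: 11.2 mg/L × 0.872 L = 9.77 mg
cellobiose: 21.3 g/L × 0.872 L = 18.57 g
Tris base: 9.93 g/L × 0.872 L = 8.66 g
gellan gum: 0.72 g per 100 mL × 872 mL ÷ 100 = 6.28 g

potassium phosphate buffer 22.28 mL; ferrous sulfate heptahydrate 9.77 mg; cellobiose 18.57 g; Tris base 8.66 g; gellan gum 6.28 g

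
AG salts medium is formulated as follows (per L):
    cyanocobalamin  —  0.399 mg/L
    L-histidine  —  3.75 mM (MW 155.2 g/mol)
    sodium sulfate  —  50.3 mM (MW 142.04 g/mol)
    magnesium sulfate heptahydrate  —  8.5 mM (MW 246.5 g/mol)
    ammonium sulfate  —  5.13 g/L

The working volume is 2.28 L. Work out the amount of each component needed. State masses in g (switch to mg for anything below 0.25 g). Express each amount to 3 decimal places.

Working volume: 2.28 L.
cyanocobalamin: 0.399 mg/L × 2.28 L = 0.910 mg
L-histidine: 3.75 mmol/L × 155.2 g/mol × 2.28 L ÷ 1000 = 1.327 g
sodium sulfate: 50.3 mmol/L × 142.04 g/mol × 2.28 L ÷ 1000 = 16.290 g
magnesium sulfate heptahydrate: 8.5 mmol/L × 246.5 g/mol × 2.28 L ÷ 1000 = 4.777 g
ammonium sulfate: 5.13 g/L × 2.28 L = 11.696 g

cyanocobalamin 0.910 mg; L-histidine 1.327 g; sodium sulfate 16.290 g; magnesium sulfate heptahydrate 4.777 g; ammonium sulfate 11.696 g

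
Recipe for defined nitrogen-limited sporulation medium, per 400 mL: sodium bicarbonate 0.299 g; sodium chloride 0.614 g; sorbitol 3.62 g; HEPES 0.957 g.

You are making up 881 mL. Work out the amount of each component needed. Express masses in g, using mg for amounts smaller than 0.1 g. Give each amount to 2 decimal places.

Scale factor = 881 mL / 400 mL = 2.2025.
sodium bicarbonate: 0.299 g × (881 mL / 400 mL) = 0.66 g
sodium chloride: 0.614 g × (881 mL / 400 mL) = 1.35 g
sorbitol: 3.62 g × (881 mL / 400 mL) = 7.97 g
HEPES: 0.957 g × (881 mL / 400 mL) = 2.11 g

sodium bicarbonate 0.66 g; sodium chloride 1.35 g; sorbitol 7.97 g; HEPES 2.11 g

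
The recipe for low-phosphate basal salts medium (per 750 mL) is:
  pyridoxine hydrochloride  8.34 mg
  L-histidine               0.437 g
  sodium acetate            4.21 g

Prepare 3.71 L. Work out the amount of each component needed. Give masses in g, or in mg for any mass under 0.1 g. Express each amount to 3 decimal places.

Ratio of target to recipe volume: 3710 / 750 = 4.94667.
pyridoxine hydrochloride: 8.34 mg × (3710 mL / 750 mL) = 41.255 mg
L-histidine: 0.437 g × (3710 mL / 750 mL) = 2.162 g
sodium acetate: 4.21 g × (3710 mL / 750 mL) = 20.825 g

pyridoxine hydrochloride 41.255 mg; L-histidine 2.162 g; sodium acetate 20.825 g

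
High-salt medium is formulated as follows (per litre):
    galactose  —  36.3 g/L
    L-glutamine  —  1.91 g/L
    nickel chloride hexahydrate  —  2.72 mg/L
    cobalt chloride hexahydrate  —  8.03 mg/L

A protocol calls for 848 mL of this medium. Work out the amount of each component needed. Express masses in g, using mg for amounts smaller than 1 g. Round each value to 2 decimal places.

galactose 30.78 g; L-glutamine 1.62 g; nickel chloride hexahydrate 2.31 mg; cobalt chloride hexahydrate 6.81 mg

Working volume: 848 mL = 0.848 L.
galactose: 36.3 g/L × 0.848 L = 30.78 g
L-glutamine: 1.91 g/L × 0.848 L = 1.62 g
nickel chloride hexahydrate: 2.72 mg/L × 0.848 L = 2.31 mg
cobalt chloride hexahydrate: 8.03 mg/L × 0.848 L = 6.81 mg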